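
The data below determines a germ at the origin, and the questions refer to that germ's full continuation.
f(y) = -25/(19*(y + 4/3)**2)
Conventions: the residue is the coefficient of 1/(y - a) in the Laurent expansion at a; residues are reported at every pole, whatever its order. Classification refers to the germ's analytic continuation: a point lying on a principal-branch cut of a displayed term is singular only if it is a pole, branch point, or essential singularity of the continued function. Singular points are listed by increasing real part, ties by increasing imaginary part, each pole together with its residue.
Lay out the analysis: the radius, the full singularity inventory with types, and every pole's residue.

Radius of convergence at 0: 4/3.
At -4/3: a pole of order 2; residue 0.

Denominator factor (y + 4/3)^2: pole of order 2 at -4/3, modulus 4/3.
The radius of convergence is the smallest modulus among the singular points: 4/3.
At the order-2 pole -4/3 set g(y) = (y - (-4/3))^2*f(y) = -25/19.
Order-2 pole: residue = g'(a); g'(-4/3) = 0, so the residue is 0.


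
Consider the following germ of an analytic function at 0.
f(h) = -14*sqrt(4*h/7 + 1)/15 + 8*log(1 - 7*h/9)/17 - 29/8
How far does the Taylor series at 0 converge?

The radius of convergence is 9/7.

Branch term (8/17)*log(1 - h/(9/7)): its argument vanishes at h = 9/7, a logarithmic branch point, modulus 9/7.
Branch term (-14/15)*sqrt(1 - h/(-7/4)): its argument vanishes at h = -7/4, a square-root branch point, modulus 7/4.
The radius of convergence is the smallest modulus among the singular points: 9/7.


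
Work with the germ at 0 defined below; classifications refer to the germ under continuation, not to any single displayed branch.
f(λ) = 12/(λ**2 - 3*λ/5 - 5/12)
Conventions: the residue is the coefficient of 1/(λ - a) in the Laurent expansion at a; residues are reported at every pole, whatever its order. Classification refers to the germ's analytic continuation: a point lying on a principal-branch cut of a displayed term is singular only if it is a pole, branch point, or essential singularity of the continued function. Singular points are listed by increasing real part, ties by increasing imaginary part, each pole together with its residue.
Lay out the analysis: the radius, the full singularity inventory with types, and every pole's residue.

Radius of convergence at 0: -3/10 + (1/15)*sqrt(114).
At 3/10 - (1/15)*sqrt(114): a pole of order 1; residue -(15/19)*sqrt(114).
At 3/10 + (1/15)*sqrt(114): a pole of order 1; residue (15/19)*sqrt(114).

Denominator factor (λ**2 - 3*λ/5 - 5/12): discriminant 152/75, real irrational roots 3/10 + (1/15)*sqrt(114) and 3/10 - (1/15)*sqrt(114); poles of order 1, moduli 3/10 + (1/15)*sqrt(114) and -3/10 + (1/15)*sqrt(114).
The radius of convergence is the smallest modulus among the singular points: -3/10 + (1/15)*sqrt(114).
The factor λ**2 - 3*λ/5 - 5/12 splits as (λ - a)(λ - a') with a = 3/10 - (1/15)*sqrt(114), a' = 3/10 + (1/15)*sqrt(114). At the order-1 pole a set g(λ) = (λ - a)*f(λ) = [12] / (λ - a').
Simple pole: residue = g(a) at a = 3/10 - (1/15)*sqrt(114), which is -(15/19)*sqrt(114).
The factor λ**2 - 3*λ/5 - 5/12 splits as (λ - a)(λ - a') with a = 3/10 + (1/15)*sqrt(114), a' = 3/10 - (1/15)*sqrt(114). At the order-1 pole a set g(λ) = (λ - a)*f(λ) = [12] / (λ - a').
Simple pole: residue = g(a) at a = 3/10 + (1/15)*sqrt(114), which is (15/19)*sqrt(114).
List the singular points by increasing real part (a conjugate pair: the negative imaginary part first).


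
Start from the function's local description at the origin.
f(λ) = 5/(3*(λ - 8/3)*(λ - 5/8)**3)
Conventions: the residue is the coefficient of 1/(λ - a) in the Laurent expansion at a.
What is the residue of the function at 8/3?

The residue is 23040/117649.

At the order-1 pole 8/3 set g(λ) = (λ - (8/3))*f(λ) = 5/(3*(λ - 5/8)**3).
Simple pole: residue = g(a) at a = 8/3, which is 23040/117649.


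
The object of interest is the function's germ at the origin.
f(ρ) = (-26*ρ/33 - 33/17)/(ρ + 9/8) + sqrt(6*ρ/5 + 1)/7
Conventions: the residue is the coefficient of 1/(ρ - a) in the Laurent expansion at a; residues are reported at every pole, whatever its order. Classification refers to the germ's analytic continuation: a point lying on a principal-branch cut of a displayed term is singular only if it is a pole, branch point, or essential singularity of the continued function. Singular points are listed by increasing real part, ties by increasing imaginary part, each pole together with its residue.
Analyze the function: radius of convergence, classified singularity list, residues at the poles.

Denominator factor (ρ + 9/8): pole of order 1 at -9/8, modulus 9/8.
Branch term (1/7)*sqrt(1 - ρ/(-5/6)): its argument vanishes at ρ = -5/6, a square-root branch point, modulus 5/6.
The radius of convergence is the smallest modulus among the singular points: 5/6.
The branch term is analytic at -9/8 and contributes nothing to the residue; only the rational part matters.
At the order-1 pole -9/8 set g(ρ) = (ρ - (-9/8))*(rational part) = -26*ρ/33 - 33/17.
Simple pole: residue = g(a) at a = -9/8, which is -789/748.
List the singular points by increasing real part (a conjugate pair: the negative imaginary part first).

Radius of convergence at 0: 5/6.
At -9/8: a pole of order 1; residue -789/748.
At -5/6: an algebraic (square-root) branch point.


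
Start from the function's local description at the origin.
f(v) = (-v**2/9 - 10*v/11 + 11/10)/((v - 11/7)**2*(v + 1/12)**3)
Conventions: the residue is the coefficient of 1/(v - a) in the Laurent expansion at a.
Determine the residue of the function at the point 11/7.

The residue is -748481664/20531557255.

At the order-2 pole 11/7 set g(v) = (v - (11/7))^2*f(v) = (-v**2/9 - 10*v/11 + 11/10)/(v + 1/12)**3.
Order-2 pole: residue = g'(a); g'(11/7) = -748481664/20531557255, so the residue is -748481664/20531557255.


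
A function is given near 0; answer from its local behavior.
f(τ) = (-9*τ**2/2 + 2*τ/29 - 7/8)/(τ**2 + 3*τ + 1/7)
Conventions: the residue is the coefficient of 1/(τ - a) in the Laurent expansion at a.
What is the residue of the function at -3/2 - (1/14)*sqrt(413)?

The factor τ**2 + 3*τ + 1/7 splits as (τ - a)(τ - a') with a = -3/2 - (1/14)*sqrt(413), a' = -3/2 + (1/14)*sqrt(413). At the order-1 pole a set g(τ) = (τ - a)*f(τ) = [-9*τ**2/2 + 2*τ/29 - 7/8] / (τ - a').
Simple pole: residue = g(a) at a = -3/2 - (1/14)*sqrt(413), which is 787/116 + (33431/95816)*sqrt(413).

The residue is 787/116 + (33431/95816)*sqrt(413).


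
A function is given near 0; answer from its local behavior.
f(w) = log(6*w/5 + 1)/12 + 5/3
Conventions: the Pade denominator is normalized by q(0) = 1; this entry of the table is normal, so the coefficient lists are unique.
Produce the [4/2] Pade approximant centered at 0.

The Pade approximant has numerator coefficients [5/3, 83/30, 53/50, 6/625, -3/3125]; denominator coefficients [1, 8/5, 72/125].

Taylor coefficients needed (expand at 0): a_0 = 5/3, a_1 = 1/10, a_2 = -3/50, a_3 = 6/125, a_4 = -27/625, a_5 = 648/15625, a_6 = -648/15625.
Write the denominator as Q(w) = 1 + q1*w + q2*w^2. Requiring Q*f - P = O(w^7) with deg P <= 4 kills the coefficients of w^5..w^6 in Q*f:
  w^5: a_5 + q1*a_4 + q2*a_3 = 0, i.e. 648/15625 + (-27/625)*q1 + (6/125)*q2 = 0.
  w^6: a_6 + q1*a_5 + q2*a_4 = 0, i.e. -648/15625 + (648/15625)*q1 + (-27/625)*q2 = 0.
Solving this linear system: q1 = 8/5, q2 = 72/125.
The numerator is Q*f truncated at degree 4: P0 = a_0 = 5/3; P1 = a_1 + q1*a_0 = 83/30; P2 = a_2 + q1*a_1 + q2*a_0 = 53/50; P3 = a_3 + q1*a_2 + q2*a_1 = 6/625; P4 = a_4 + q1*a_3 + q2*a_2 = -3/3125.


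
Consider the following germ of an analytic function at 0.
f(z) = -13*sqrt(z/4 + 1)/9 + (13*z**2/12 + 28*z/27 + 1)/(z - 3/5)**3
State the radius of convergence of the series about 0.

The radius of convergence is 3/5.

Denominator factor (z - 3/5)^3: pole of order 3 at 3/5, modulus 3/5.
Branch term (-13/9)*sqrt(1 - z/(-4)): its argument vanishes at z = -4, a square-root branch point, modulus 4.
The radius of convergence is the smallest modulus among the singular points: 3/5.


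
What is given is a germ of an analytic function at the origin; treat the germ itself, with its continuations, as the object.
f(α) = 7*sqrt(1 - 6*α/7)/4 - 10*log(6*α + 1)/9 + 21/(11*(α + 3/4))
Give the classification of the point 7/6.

The term (7/4)*sqrt(1 - α/(7/6)) has argument 1 - 7/6/(7/6) = 0 at 7/6: a square-root (algebraic, two-sheeted) branch point; the remaining terms are analytic or single-valued there.

The point is an algebraic (square-root) branch point.


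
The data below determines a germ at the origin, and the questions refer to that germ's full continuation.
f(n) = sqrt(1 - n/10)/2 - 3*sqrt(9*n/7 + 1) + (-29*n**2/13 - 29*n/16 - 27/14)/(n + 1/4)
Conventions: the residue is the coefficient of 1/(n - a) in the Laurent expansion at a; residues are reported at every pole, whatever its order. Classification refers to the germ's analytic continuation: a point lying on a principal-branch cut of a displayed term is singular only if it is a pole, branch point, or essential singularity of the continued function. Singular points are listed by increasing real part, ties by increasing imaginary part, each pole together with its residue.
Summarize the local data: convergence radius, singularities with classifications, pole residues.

Radius of convergence at 0: 1/4.
At -7/9: an algebraic (square-root) branch point.
At -1/4: a pole of order 1; residue -9405/5824.
At 10: an algebraic (square-root) branch point.

Denominator factor (n + 1/4): pole of order 1 at -1/4, modulus 1/4.
Branch term (-3)*sqrt(1 - n/(-7/9)): its argument vanishes at n = -7/9, a square-root branch point, modulus 7/9.
Branch term (1/2)*sqrt(1 - n/(10)): its argument vanishes at n = 10, a square-root branch point, modulus 10.
The radius of convergence is the smallest modulus among the singular points: 1/4.
The branch terms are analytic at -1/4 and contribute nothing to the residue; only the rational part matters.
At the order-1 pole -1/4 set g(n) = (n - (-1/4))*(rational part) = -29*n**2/13 - 29*n/16 - 27/14.
Simple pole: residue = g(a) at a = -1/4, which is -9405/5824.
List the singular points by increasing real part (a conjugate pair: the negative imaginary part first).


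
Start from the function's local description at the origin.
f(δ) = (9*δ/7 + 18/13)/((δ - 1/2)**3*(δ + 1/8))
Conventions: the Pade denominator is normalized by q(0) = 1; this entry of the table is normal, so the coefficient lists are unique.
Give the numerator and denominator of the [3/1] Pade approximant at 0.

Taylor coefficients needed (expand at 0): a_0 = -1152/13, a_1 = 8640/91, a_2 = -307584/91, a_3 = 1635840/91, a_4 = -15621120/91.
Write the denominator as Q(δ) = 1 + q1*δ. Requiring Q*f - P = O(δ^5) with deg P <= 3 kills the coefficients of δ^4..δ^4 in Q*f:
  δ^4: a_4 + q1*a_3 = 0, i.e. -15621120/91 + (1635840/91)*q1 = 0.
Solving this linear system: q1 = 678/71.
The numerator is Q*f truncated at degree 3: P0 = a_0 = -1152/13; P1 = a_1 + q1*a_0 = -4853952/6461; P2 = a_2 + q1*a_1 = -15980544/6461; P3 = a_3 + q1*a_2 = -13199616/923.

The Pade approximant has numerator coefficients [-1152/13, -4853952/6461, -15980544/6461, -13199616/923]; denominator coefficients [1, 678/71].


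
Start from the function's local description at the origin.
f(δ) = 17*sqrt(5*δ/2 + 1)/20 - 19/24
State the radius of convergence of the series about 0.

Branch term (17/20)*sqrt(1 - δ/(-2/5)): its argument vanishes at δ = -2/5, a square-root branch point, modulus 2/5.
The radius of convergence is the smallest modulus among the singular points: 2/5.

The radius of convergence is 2/5.


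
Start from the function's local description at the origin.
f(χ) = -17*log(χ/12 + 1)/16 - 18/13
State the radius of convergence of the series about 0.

The radius of convergence is 12.

Branch term (-17/16)*log(1 - χ/(-12)): its argument vanishes at χ = -12, a logarithmic branch point, modulus 12.
The radius of convergence is the smallest modulus among the singular points: 12.


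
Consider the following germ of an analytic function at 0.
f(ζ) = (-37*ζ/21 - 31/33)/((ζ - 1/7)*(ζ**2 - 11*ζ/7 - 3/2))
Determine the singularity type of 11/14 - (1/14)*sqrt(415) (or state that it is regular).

The point is a pole of order 1.

The denominator factor ζ**2 - 11*ζ/7 - 3/2 vanishes at 11/14 - (1/14)*sqrt(415) and appears to the power 1; the numerator there equals -2505/1078 + (37/294)*sqrt(415), nonzero, and no other factor vanishes.
Hence a pole whose order is the multiplicity, 1.


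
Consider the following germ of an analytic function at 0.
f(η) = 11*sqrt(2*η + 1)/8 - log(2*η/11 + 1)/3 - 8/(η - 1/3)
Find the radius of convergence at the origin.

Denominator factor (η - 1/3): pole of order 1 at 1/3, modulus 1/3.
Branch term (11/8)*sqrt(1 - η/(-1/2)): its argument vanishes at η = -1/2, a square-root branch point, modulus 1/2.
Branch term (-1/3)*log(1 - η/(-11/2)): its argument vanishes at η = -11/2, a logarithmic branch point, modulus 11/2.
The radius of convergence is the smallest modulus among the singular points: 1/3.

The radius of convergence is 1/3.


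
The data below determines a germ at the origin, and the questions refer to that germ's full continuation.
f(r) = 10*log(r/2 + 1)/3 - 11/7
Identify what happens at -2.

The term (10/3)*log(1 - r/(-2)) has argument 1 - -2/(-2) = 0 at -2: a logarithmic (infinitely-sheeted) branch point; the remaining terms are analytic or single-valued there.

The point is a logarithmic branch point.


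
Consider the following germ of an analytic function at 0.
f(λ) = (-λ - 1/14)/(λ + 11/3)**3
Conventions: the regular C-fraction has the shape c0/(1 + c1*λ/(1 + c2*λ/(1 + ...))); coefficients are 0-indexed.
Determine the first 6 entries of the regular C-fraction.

The regular C-fraction coefficients are [-27/18634, -145/11, 22357/1595, -607554/35659415, -499227895/5533849354, 22357/247522].

Taylor coefficients (expand at 0): a_0 = -27/18634, a_1 = -3915/204974, a_2 = 17982/1127357, a_3 = -108621/12400927, a_4 = 1089855/272820394, a_5 = -702027/428717762.
c0 = a_0 = -27/18634. Peel one level at a time: if S = 1 + c*λ/S' with S'(0) = 1, then c is the λ-coefficient of S and S' = c*λ/(S - 1).
S_1 = c0/f = 1 + (-145/11)*λ + (22357/121)*λ^2 + ...; c1 = -145/11.
S_2 = c1*λ/(S_1 - 1) = 1 + (22357/1595)*λ + (607554/2544025)*λ^2 + ...; c2 = 22357/1595.
S_3 = c2*λ/(S_2 - 1) = 1 + (-607554/35659415)*λ + (-92959677/60480089329)*λ^2 + ...; c3 = -607554/35659415.
S_4 = c3*λ/(S_3 - 1) = 1 + (-499227895/5533849354)*λ + (499227895/61267140484)*λ^2 + ...; c4 = -499227895/5533849354.
S_5 = c4*λ/(S_4 - 1) = 1 + (22357/247522)*λ + ...; c5 = 22357/247522.


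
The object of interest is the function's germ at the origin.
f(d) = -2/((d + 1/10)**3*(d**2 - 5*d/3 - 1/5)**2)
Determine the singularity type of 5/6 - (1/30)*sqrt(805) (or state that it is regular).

The point is a pole of order 2.

The denominator factor d**2 - 5*d/3 - 1/5 vanishes at 5/6 - (1/30)*sqrt(805) and appears to the power 2; the numerator there equals -2, nonzero, and no other factor vanishes.
Hence a pole whose order is the multiplicity, 2.


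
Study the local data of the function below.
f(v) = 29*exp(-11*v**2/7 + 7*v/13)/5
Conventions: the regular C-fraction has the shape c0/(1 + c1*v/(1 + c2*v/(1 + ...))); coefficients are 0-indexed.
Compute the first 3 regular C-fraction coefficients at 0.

The regular C-fraction coefficients are [29/5, -7/13, 4061/1274].

Taylor coefficients (expand at 0): a_0 = 29/5, a_1 = 203/65, a_2 = -19575/2366.
c0 = a_0 = 29/5. Peel one level at a time: if S = 1 + c*v/S' with S'(0) = 1, then c is the v-coefficient of S and S' = c*v/(S - 1).
S_1 = c0/f = 1 + (-7/13)*v + (4061/2366)*v^2 + ...; c1 = -7/13.
S_2 = c1*v/(S_1 - 1) = 1 + (4061/1274)*v + ...; c2 = 4061/1274.


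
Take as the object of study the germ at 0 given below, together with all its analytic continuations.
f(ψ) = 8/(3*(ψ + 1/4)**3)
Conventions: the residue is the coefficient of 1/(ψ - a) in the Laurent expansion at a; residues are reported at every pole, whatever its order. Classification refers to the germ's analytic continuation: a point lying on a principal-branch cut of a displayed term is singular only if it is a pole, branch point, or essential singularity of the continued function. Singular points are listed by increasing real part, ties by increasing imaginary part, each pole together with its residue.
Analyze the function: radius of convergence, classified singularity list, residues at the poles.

Denominator factor (ψ + 1/4)^3: pole of order 3 at -1/4, modulus 1/4.
The radius of convergence is the smallest modulus among the singular points: 1/4.
At the order-3 pole -1/4 set g(ψ) = (ψ - (-1/4))^3*f(ψ) = 8/3.
Order-3 pole: residue = g''(a)/2; g''(-1/4) = 0, so the residue is 0.

Radius of convergence at 0: 1/4.
At -1/4: a pole of order 3; residue 0.


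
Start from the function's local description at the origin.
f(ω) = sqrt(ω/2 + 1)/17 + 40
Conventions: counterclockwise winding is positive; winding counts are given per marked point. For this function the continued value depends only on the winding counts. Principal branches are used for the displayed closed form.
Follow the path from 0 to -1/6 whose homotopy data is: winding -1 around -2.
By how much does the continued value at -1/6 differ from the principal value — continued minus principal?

Continued minus principal equals -(1/51)*sqrt(33).

The rational part is single-valued and drops out of the difference; each branch term changes only by its own monodromy.
(1/17)*sqrt(1 - ω/(-2)): winding -1 is odd, the square root flips sign, contributing -2*(1/17)*sqrt(1 - (-1/6)/(-2)) = -2*(1/17)*sqrt(11/12) = -(1/51)*sqrt(33).
Summing the contributions at ω = -1/6 gives -(1/51)*sqrt(33).


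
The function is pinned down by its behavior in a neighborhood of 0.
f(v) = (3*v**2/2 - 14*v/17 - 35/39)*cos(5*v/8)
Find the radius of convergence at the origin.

The radius of convergence is infinite.

The factor cos(5*v/8) is entire and contributes no finite singular point.
The polynomial part has no poles.
No finite singular points: the Taylor series at 0 converges everywhere.


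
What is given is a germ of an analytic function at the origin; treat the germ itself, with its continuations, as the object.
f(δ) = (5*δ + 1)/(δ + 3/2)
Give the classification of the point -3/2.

The denominator factor δ + 3/2 vanishes at -3/2 and appears to the power 1; the numerator there equals -13/2, nonzero, and no other factor vanishes.
Hence a pole whose order is the multiplicity, 1.

The point is a pole of order 1.


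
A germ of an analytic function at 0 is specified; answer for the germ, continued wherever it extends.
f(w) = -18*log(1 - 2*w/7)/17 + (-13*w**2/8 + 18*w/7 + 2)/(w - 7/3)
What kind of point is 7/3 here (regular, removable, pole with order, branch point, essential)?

The point is a pole of order 1.

The denominator factor w - 7/3 vanishes at 7/3 and appears to the power 1; the numerator there equals -61/72, nonzero, and no other factor vanishes.
The branch terms are analytic at this point.
Hence a pole whose order is the multiplicity, 1.


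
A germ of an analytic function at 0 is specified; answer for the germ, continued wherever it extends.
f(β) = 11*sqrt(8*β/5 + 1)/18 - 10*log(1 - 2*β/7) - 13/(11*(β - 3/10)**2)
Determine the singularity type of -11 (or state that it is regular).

Denominator factors: β - 3/10 = -113/10 at β = -11 — none vanishes.
Branch term log(1 - β/(7/2)): argument at -11 is 29/7, nonzero, so -11 is not its branch point (a point on a principal cut is still regular for the continued germ).
Branch term sqrt(1 - β/(-5/8)): argument at -11 is -83/5, nonzero, so -11 is not its branch point (a point on a principal cut is still regular for the continued germ).
So the germ continues analytically to -11.

The point is a regular point.


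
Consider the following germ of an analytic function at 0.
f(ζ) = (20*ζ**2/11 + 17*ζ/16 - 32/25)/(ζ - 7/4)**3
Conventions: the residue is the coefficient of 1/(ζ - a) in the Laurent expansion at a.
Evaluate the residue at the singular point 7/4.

At the order-3 pole 7/4 set g(ζ) = (ζ - (7/4))^3*f(ζ) = 20*ζ**2/11 + 17*ζ/16 - 32/25.
Order-3 pole: residue = g''(a)/2; g''(7/4) = 40/11, so the residue is 20/11.

The residue is 20/11.


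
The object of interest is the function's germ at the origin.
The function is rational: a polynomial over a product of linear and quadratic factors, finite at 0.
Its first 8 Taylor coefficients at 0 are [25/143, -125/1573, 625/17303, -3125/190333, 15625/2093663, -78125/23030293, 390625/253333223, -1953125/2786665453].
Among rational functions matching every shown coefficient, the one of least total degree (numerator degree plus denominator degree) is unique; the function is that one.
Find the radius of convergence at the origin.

The radius of convergence is 11/5.

No rational of total degree below 1 reproduces all 8 coefficients; solving the [0/1] Pade equations on them gives f(φ) = 5/(13*(φ + 11/5)), whose expansion matches every shown term.
Denominator factor (φ + 11/5): pole of order 1 at -11/5, modulus 11/5.
The radius of convergence is the smallest modulus among the singular points: 11/5.


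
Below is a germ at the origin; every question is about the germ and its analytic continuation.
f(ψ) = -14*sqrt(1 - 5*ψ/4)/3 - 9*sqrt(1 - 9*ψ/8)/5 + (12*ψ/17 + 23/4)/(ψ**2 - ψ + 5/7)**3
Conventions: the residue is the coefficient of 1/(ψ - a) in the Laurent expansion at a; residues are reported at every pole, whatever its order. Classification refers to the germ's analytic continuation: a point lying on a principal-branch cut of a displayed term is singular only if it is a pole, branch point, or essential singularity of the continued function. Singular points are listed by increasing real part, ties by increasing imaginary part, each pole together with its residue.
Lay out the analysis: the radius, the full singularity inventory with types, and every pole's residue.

Denominator factor (ψ**2 - ψ + 5/7)^3: discriminant -13/7, complex-conjugate roots (1/2) + ((1/14)*sqrt(91))*i and (1/2) - ((1/14)*sqrt(91))*i; poles of order 3, moduli (1/7)*sqrt(35) and (1/7)*sqrt(35).
Branch term (-9/5)*sqrt(1 - ψ/(8/9)): its argument vanishes at ψ = 8/9, a square-root branch point, modulus 8/9.
Branch term (-14/3)*sqrt(1 - ψ/(4/5)): its argument vanishes at ψ = 4/5, a square-root branch point, modulus 4/5.
The radius of convergence is the smallest modulus among the singular points: 4/5.
The branch terms are analytic at (1/2) - ((1/14)*sqrt(91))*i and contribute nothing to the residue; only the rational part matters.
The factor ψ**2 - ψ + 5/7 splits as (ψ - a)(ψ - a') with a = (1/2) - ((1/14)*sqrt(91))*i, a' = (1/2) + ((1/14)*sqrt(91))*i. At the order-3 pole a set g(ψ) = (ψ - a)^3*(rational part) = [12*ψ/17 + 23/4] / (ψ - a')^3.
Order-3 pole: residue = g''(a)/2; g''((1/2) - ((1/14)*sqrt(91))*i) = ((61005/37349)*sqrt(91))*i, so the residue is ((61005/74698)*sqrt(91))*i.
The branch terms are analytic at (1/2) + ((1/14)*sqrt(91))*i and contribute nothing to the residue; only the rational part matters.
The factor ψ**2 - ψ + 5/7 splits as (ψ - a)(ψ - a') with a = (1/2) + ((1/14)*sqrt(91))*i, a' = (1/2) - ((1/14)*sqrt(91))*i. At the order-3 pole a set g(ψ) = (ψ - a)^3*(rational part) = [12*ψ/17 + 23/4] / (ψ - a')^3.
Order-3 pole: residue = g''(a)/2; g''((1/2) + ((1/14)*sqrt(91))*i) = -((61005/37349)*sqrt(91))*i, so the residue is -((61005/74698)*sqrt(91))*i.
List the singular points by increasing real part (a conjugate pair: the negative imaginary part first).

Radius of convergence at 0: 4/5.
At (1/2) - ((1/14)*sqrt(91))*i: a pole of order 3; residue ((61005/74698)*sqrt(91))*i.
At (1/2) + ((1/14)*sqrt(91))*i: a pole of order 3; residue -((61005/74698)*sqrt(91))*i.
At 4/5: an algebraic (square-root) branch point.
At 8/9: an algebraic (square-root) branch point.


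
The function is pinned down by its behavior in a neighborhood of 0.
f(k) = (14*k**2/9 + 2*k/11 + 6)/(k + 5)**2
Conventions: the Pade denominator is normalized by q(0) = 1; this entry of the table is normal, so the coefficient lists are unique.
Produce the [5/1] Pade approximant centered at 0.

The Pade approximant has numerator coefficients [6/25, -74942/2545675, 37914632/572776875, -9478658/954628125, 18957316/14319421875, -9478658/71597109375]; denominator coefficients [1, 11434/46285].

Taylor coefficients needed (expand at 0): a_0 = 6/25, a_1 = -122/1375, a_2 = 5452/61875, a_3 = -9806/309375, a_4 = 944/103125, a_5 = -18514/7734375, a_6 = 22868/38671875.
Write the denominator as Q(k) = 1 + q1*k. Requiring Q*f - P = O(k^7) with deg P <= 5 kills the coefficients of k^6..k^6 in Q*f:
  k^6: a_6 + q1*a_5 = 0, i.e. 22868/38671875 + (-18514/7734375)*q1 = 0.
Solving this linear system: q1 = 11434/46285.
The numerator is Q*f truncated at degree 5: P0 = a_0 = 6/25; P1 = a_1 + q1*a_0 = -74942/2545675; P2 = a_2 + q1*a_1 = 37914632/572776875; P3 = a_3 + q1*a_2 = -9478658/954628125; P4 = a_4 + q1*a_3 = 18957316/14319421875; P5 = a_5 + q1*a_4 = -9478658/71597109375.


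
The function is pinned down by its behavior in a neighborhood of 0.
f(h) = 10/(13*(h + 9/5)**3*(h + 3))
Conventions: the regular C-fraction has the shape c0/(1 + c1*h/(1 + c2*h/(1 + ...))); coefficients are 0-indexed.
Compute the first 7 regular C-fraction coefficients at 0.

Taylor coefficients (expand at 0): a_0 = 1250/28431, a_1 = -2500/28431, a_2 = 85000/767637, a_3 = -2327500/20726199, a_4 = 6233750/62178597, a_5 = -46045000/559607373, a_6 = 961280000/15109399071.
c0 = a_0 = 1250/28431. Peel one level at a time: if S = 1 + c*h/S' with S'(0) = 1, then c is the h-coefficient of S and S' = c*h/(S - 1).
S_1 = c0/f = 1 + (2)*h + (40/27)*h^2 + ...; c1 = 2.
S_2 = c1*h/(S_1 - 1) = 1 + (-20/27)*h + (25/81)*h^2 + ...; c2 = -20/27.
S_3 = c2*h/(S_2 - 1) = 1 + (5/12)*h + (775/11664)*h^2 + ...; c3 = 5/12.
S_4 = c3*h/(S_3 - 1) = 1 + (-155/972)*h + (11125/236196)*h^2 + ...; c4 = -155/972.
S_5 = c4*h/(S_4 - 1) = 1 + (2225/7533)*h + (25/1922)*h^2 + ...; c5 = 2225/7533.
S_6 = c5*h/(S_5 - 1) = 1 + (-243/5518)*h + ...; c6 = -243/5518.

The regular C-fraction coefficients are [1250/28431, 2, -20/27, 5/12, -155/972, 2225/7533, -243/5518].


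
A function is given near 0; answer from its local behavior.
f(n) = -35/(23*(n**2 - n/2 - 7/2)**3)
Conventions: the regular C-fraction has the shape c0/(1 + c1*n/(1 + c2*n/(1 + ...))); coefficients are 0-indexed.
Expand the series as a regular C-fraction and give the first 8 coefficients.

The regular C-fraction coefficients are [40/1127, 3/7, 13/7, -590/273, 28183/161070, 28229279/116395790, 31669632960/61198905389, -39327206409/49557585026].

Taylor coefficients (expand at 0): a_0 = 40/1127, a_1 = -120/7889, a_2 = 1920/55223, a_3 = -7120/386561, a_4 = 64440/2705927, a_5 = -38520/2705927, a_6 = 266160/18941489, a_7 = -8327520/928132961.
c0 = a_0 = 40/1127. Peel one level at a time: if S = 1 + c*n/S' with S'(0) = 1, then c is the n-coefficient of S and S' = c*n/(S - 1).
S_1 = c0/f = 1 + (3/7)*n + (-39/49)*n^2 + ...; c1 = 3/7.
S_2 = c1*n/(S_1 - 1) = 1 + (13/7)*n + (590/147)*n^2 + ...; c2 = 13/7.
S_3 = c2*n/(S_2 - 1) = 1 + (-590/273)*n + (28183/74529)*n^2 + ...; c3 = -590/273.
S_4 = c3*n/(S_3 - 1) = 1 + (28183/161070)*n + (-2171483/51170700)*n^2 + ...; c4 = 28183/161070.
S_5 = c4*n/(S_4 - 1) = 1 + (28229279/116395790)*n + (-99686496/794281489)*n^2 + ...; c5 = 28229279/116395790.
S_6 = c5*n/(S_5 - 1) = 1 + (31669632960/61198905389)*n + (1936400588640/4715338419289)*n^2 + ...; c6 = 31669632960/61198905389.
S_7 = c6*n/(S_6 - 1) = 1 + (-39327206409/49557585026)*n + ...; c7 = -39327206409/49557585026.


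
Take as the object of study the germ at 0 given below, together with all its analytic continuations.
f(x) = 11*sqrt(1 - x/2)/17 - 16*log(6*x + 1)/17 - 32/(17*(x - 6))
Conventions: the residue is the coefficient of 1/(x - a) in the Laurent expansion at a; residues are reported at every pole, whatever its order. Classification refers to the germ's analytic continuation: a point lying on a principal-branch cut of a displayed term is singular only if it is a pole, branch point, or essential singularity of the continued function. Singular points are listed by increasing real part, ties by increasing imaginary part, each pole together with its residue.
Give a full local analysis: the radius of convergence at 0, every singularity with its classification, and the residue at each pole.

Radius of convergence at 0: 1/6.
At -1/6: a logarithmic branch point.
At 2: an algebraic (square-root) branch point.
At 6: a pole of order 1; residue -32/17.

Denominator factor (x - 6): pole of order 1 at 6, modulus 6.
Branch term (-16/17)*log(1 - x/(-1/6)): its argument vanishes at x = -1/6, a logarithmic branch point, modulus 1/6.
Branch term (11/17)*sqrt(1 - x/(2)): its argument vanishes at x = 2, a square-root branch point, modulus 2.
The radius of convergence is the smallest modulus among the singular points: 1/6.
The branch terms are analytic at 6 and contribute nothing to the residue; only the rational part matters.
At the order-1 pole 6 set g(x) = (x - (6))*(rational part) = -32/17.
Simple pole: residue = g(a) at a = 6, which is -32/17.
List the singular points by increasing real part (a conjugate pair: the negative imaginary part first).


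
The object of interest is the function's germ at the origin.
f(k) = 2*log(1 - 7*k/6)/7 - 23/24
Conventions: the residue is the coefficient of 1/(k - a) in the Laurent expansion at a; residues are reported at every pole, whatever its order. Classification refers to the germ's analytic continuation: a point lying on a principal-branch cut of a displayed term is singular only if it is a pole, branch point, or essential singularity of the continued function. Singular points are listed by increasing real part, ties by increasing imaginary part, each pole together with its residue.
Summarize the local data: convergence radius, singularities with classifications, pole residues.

Radius of convergence at 0: 6/7.
At 6/7: a logarithmic branch point.

Branch term (2/7)*log(1 - k/(6/7)): its argument vanishes at k = 6/7, a logarithmic branch point, modulus 6/7.
The radius of convergence is the smallest modulus among the singular points: 6/7.


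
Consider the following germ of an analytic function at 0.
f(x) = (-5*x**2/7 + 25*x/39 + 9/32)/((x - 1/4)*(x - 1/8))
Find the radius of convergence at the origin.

The radius of convergence is 1/8.

Denominator factor (x - 1/8): pole of order 1 at 1/8, modulus 1/8.
Denominator factor (x - 1/4): pole of order 1 at 1/4, modulus 1/4.
The radius of convergence is the smallest modulus among the singular points: 1/8.


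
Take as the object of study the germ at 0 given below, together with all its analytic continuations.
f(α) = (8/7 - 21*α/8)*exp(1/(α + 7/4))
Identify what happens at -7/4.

The point is an essential singularity.

The exponent 1/(α - (-7/4)) has a pole at -7/4, so exp(1/(α - (-7/4))) takes every nonzero value near it: an essential singularity (not a pole of any order).


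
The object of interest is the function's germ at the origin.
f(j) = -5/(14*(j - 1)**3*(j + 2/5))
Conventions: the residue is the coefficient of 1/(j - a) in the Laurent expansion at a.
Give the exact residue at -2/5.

At the order-1 pole -2/5 set g(j) = (j - (-2/5))*f(j) = -5/(14*(j - 1)**3).
Simple pole: residue = g(a) at a = -2/5, which is 625/4802.

The residue is 625/4802.


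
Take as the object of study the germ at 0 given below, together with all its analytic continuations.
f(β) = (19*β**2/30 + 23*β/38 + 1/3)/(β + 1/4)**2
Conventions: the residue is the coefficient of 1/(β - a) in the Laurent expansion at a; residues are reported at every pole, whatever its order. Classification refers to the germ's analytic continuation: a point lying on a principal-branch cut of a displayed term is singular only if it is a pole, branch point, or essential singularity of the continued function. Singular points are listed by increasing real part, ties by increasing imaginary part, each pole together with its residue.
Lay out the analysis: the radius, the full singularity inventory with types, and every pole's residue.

Denominator factor (β + 1/4)^2: pole of order 2 at -1/4, modulus 1/4.
The radius of convergence is the smallest modulus among the singular points: 1/4.
At the order-2 pole -1/4 set g(β) = (β - (-1/4))^2*f(β) = 19*β**2/30 + 23*β/38 + 1/3.
Order-2 pole: residue = g'(a); g'(-1/4) = 329/1140, so the residue is 329/1140.

Radius of convergence at 0: 1/4.
At -1/4: a pole of order 2; residue 329/1140.


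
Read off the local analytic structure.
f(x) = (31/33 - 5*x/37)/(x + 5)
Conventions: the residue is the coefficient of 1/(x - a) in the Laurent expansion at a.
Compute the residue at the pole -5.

At the order-1 pole -5 set g(x) = (x - (-5))*f(x) = 31/33 - 5*x/37.
Simple pole: residue = g(a) at a = -5, which is 1972/1221.

The residue is 1972/1221.


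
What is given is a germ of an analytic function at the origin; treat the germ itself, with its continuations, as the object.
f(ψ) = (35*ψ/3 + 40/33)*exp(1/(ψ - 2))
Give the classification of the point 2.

The exponent 1/(ψ - (2)) has a pole at 2, so exp(1/(ψ - (2))) takes every nonzero value near it: an essential singularity (not a pole of any order).

The point is an essential singularity.


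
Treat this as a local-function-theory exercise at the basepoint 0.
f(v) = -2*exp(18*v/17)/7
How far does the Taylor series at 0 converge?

The radius of convergence is infinite.

The factor exp(18*v/17) is entire and contributes no finite singular point.
The polynomial part has no poles.
No finite singular points: the Taylor series at 0 converges everywhere.


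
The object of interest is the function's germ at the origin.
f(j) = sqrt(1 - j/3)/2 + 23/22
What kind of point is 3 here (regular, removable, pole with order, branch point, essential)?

The point is an algebraic (square-root) branch point.

The term (1/2)*sqrt(1 - j/(3)) has argument 1 - 3/(3) = 0 at 3: a square-root (algebraic, two-sheeted) branch point; the remaining terms are analytic or single-valued there.


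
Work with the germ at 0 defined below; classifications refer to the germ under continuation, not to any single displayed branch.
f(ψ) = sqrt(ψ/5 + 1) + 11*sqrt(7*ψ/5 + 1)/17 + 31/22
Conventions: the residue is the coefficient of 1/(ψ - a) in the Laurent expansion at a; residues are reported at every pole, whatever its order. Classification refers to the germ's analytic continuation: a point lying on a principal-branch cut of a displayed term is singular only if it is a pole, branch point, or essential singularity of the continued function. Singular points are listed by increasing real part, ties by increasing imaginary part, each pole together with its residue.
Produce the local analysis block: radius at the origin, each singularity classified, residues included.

Radius of convergence at 0: 5/7.
At -5: an algebraic (square-root) branch point.
At -5/7: an algebraic (square-root) branch point.

Branch term (1)*sqrt(1 - ψ/(-5)): its argument vanishes at ψ = -5, a square-root branch point, modulus 5.
Branch term (11/17)*sqrt(1 - ψ/(-5/7)): its argument vanishes at ψ = -5/7, a square-root branch point, modulus 5/7.
The radius of convergence is the smallest modulus among the singular points: 5/7.
List the singular points by increasing real part (a conjugate pair: the negative imaginary part first).


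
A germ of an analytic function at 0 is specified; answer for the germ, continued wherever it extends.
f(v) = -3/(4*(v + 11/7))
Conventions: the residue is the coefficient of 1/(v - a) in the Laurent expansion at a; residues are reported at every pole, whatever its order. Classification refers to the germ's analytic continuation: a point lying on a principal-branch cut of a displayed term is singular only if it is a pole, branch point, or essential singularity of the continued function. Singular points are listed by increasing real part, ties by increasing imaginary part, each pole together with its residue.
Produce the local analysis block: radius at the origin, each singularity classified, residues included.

Denominator factor (v + 11/7): pole of order 1 at -11/7, modulus 11/7.
The radius of convergence is the smallest modulus among the singular points: 11/7.
At the order-1 pole -11/7 set g(v) = (v - (-11/7))*f(v) = -3/4.
Simple pole: residue = g(a) at a = -11/7, which is -3/4.

Radius of convergence at 0: 11/7.
At -11/7: a pole of order 1; residue -3/4.


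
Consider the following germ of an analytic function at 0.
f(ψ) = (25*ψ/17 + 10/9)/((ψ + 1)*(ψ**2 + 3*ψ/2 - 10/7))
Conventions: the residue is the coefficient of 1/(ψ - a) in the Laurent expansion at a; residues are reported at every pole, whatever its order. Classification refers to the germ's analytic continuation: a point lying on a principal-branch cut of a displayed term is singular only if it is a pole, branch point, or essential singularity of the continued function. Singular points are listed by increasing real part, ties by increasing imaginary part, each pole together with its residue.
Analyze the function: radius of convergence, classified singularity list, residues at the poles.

Radius of convergence at 0: -3/4 + (1/28)*sqrt(1561).
At -3/4 - (1/28)*sqrt(1561): a pole of order 1; residue -385/4131 - (12535/921213)*sqrt(1561).
At -1: a pole of order 1; residue 770/4131.
At -3/4 + (1/28)*sqrt(1561): a pole of order 1; residue -385/4131 + (12535/921213)*sqrt(1561).


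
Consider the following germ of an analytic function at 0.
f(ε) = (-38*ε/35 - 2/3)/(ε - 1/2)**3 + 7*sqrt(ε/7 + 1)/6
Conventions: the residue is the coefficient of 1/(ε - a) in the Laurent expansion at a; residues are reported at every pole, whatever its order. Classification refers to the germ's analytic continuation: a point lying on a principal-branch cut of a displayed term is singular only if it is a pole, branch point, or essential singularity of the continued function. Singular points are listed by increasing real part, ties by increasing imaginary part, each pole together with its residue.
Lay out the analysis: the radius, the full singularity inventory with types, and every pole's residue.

Radius of convergence at 0: 1/2.
At -7: an algebraic (square-root) branch point.
At 1/2: a pole of order 3; residue 0.

Denominator factor (ε - 1/2)^3: pole of order 3 at 1/2, modulus 1/2.
Branch term (7/6)*sqrt(1 - ε/(-7)): its argument vanishes at ε = -7, a square-root branch point, modulus 7.
The radius of convergence is the smallest modulus among the singular points: 1/2.
The branch term is analytic at 1/2 and contributes nothing to the residue; only the rational part matters.
At the order-3 pole 1/2 set g(ε) = (ε - (1/2))^3*(rational part) = -38*ε/35 - 2/3.
Order-3 pole: residue = g''(a)/2; g''(1/2) = 0, so the residue is 0.
List the singular points by increasing real part (a conjugate pair: the negative imaginary part first).


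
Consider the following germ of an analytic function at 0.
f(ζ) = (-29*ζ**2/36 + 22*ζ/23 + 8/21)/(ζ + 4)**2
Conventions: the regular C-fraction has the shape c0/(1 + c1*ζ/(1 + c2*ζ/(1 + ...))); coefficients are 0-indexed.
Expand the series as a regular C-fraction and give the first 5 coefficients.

The regular C-fraction coefficients are [1/42, -185/92, 366971/102120, -805250447/1629351240, -863765/1467884].

Taylor coefficients (expand at 0): a_0 = 1/42, a_1 = 185/3864, a_2 = -7027/92736, a_3 = 809/23184, a_4 = -6287/494592.
c0 = a_0 = 1/42. Peel one level at a time: if S = 1 + c*ζ/S' with S'(0) = 1, then c is the ζ-coefficient of S and S' = c*ζ/(S - 1).
S_1 = c0/f = 1 + (-185/92)*ζ + (366971/50784)*ζ^2 + ...; c1 = -185/92.
S_2 = c1*ζ/(S_1 - 1) = 1 + (366971/102120)*ζ + (35010889/19713600)*ζ^2 + ...; c2 = 366971/102120.
S_3 = c2*ζ/(S_2 - 1) = 1 + (-805250447/1629351240)*ζ + (-3759714337043/12928100624736)*ζ^2 + ...; c3 = -805250447/1629351240.
S_4 = c3*ζ/(S_3 - 1) = 1 + (-863765/1467884)*ζ + ...; c4 = -863765/1467884.


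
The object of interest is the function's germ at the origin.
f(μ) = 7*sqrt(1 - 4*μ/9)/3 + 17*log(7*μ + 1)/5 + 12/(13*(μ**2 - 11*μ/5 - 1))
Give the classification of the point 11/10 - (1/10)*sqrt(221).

The denominator factor μ**2 - 11*μ/5 - 1 vanishes at 11/10 - (1/10)*sqrt(221) and appears to the power 1; the numerator there equals 12/13, nonzero, and no other factor vanishes.
The branch terms are analytic at this point.
Hence a pole whose order is the multiplicity, 1.

The point is a pole of order 1.
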